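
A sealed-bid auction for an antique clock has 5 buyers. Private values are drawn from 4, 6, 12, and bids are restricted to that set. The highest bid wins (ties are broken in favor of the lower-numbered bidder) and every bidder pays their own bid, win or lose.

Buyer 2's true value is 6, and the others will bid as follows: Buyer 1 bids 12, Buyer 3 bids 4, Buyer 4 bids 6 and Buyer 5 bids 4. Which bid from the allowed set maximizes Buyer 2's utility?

Bid 4: loses but pays 4, utility -4.
Bid 6: loses but pays 6, utility -6.
Bid 12: loses but pays 12, utility -12.
The best choice is 4 with utility -4.

4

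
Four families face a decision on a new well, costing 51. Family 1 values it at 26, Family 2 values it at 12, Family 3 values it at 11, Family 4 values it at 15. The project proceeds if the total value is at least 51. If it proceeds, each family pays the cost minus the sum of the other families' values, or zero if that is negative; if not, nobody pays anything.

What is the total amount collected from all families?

Total value 64 ≥ cost 51, so it is built.
Family 1: others sum to 38; max(0, 51 - 38) = 13.
Family 2: others sum to 52; max(0, 51 - 52) = 0.
Family 3: others sum to 53; max(0, 51 - 53) = 0.
Family 4: others sum to 49; max(0, 51 - 49) = 2.
Total collected = 13 + 0 + 0 + 2 = 15.

15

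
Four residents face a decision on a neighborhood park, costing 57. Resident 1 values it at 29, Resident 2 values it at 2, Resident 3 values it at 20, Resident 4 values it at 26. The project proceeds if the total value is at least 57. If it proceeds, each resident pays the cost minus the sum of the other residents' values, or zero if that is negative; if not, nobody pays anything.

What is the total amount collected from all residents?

Total value 77 ≥ cost 57, so it is built.
Resident 1: others sum to 48; max(0, 57 - 48) = 9.
Resident 2: others sum to 75; max(0, 57 - 75) = 0.
Resident 3: others sum to 57; max(0, 57 - 57) = 0.
Resident 4: others sum to 51; max(0, 57 - 51) = 6.
Total collected = 9 + 0 + 0 + 6 = 15.

15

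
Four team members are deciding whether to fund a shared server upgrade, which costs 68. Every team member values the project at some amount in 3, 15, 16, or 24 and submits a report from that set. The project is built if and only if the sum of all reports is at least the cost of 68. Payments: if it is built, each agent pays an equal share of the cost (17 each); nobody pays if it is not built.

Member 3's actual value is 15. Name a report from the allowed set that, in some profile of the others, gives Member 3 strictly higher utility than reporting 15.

3

Suppose Member 1 reports 15, Member 2 reports 15 and Member 4 reports 24.
Report 15: project built, pays 17, utility 15 - 17 = -2.
Report 3: project not built, utility 0.
So reporting 3 beats truth here (0 > -2).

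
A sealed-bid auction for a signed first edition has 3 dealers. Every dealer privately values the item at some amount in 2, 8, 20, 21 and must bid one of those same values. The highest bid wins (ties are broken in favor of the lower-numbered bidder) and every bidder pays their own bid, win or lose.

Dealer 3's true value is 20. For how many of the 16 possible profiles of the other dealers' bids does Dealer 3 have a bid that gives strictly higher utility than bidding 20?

13

Others bid (2, 2): truth gives 0; bid 8 gives 12 > 0. Violating.
Others bid (2, 20): truth gives -20; bid 21 gives -1 > -20. Violating.
Others bid (2, 21): truth gives -20; bid 2 gives -2 > -20. Violating.
Others bid (8, 20): truth gives -20; bid 21 gives -1 > -20. Violating.
Others bid (2, 8): truth gives 0; no alternative beats it.
Others bid (8, 2): truth gives 0; no alternative beats it.
(Checking all 16 profiles: 13 have a profitable deviation, 3 do not.)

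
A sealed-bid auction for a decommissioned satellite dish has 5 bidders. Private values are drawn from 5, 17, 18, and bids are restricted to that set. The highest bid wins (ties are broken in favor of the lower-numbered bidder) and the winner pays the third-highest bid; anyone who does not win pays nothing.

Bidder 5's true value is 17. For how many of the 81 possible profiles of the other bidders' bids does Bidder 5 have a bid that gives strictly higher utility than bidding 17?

Others bid (5, 5, 5, 17): truth gives 0; bid 18 gives 12 > 0. Violating.
Others bid (5, 5, 17, 5): truth gives 0; bid 18 gives 12 > 0. Violating.
Others bid (5, 17, 5, 5): truth gives 0; bid 18 gives 12 > 0. Violating.
Others bid (17, 5, 5, 5): truth gives 0; bid 18 gives 12 > 0. Violating.
Others bid (5, 5, 5, 5): truth gives 12; no alternative beats it.
Others bid (5, 5, 5, 18): truth gives 0; no alternative beats it.
(Checking all 81 profiles: 4 have a profitable deviation, 77 do not.)

4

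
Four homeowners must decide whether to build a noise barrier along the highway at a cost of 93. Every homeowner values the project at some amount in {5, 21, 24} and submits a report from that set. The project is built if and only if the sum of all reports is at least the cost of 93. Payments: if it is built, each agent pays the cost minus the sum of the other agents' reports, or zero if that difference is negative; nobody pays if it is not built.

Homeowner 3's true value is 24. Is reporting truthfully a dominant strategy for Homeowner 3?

Yes

Check each profile of the others' reports and compare truth against every alternative report.
Others report (24, 24, 24): truth gives 3, best alternative gives 3.
Others report (5, 5, 5): truth gives 0, best alternative gives 0.
Others report (5, 5, 21): truth gives 0, best alternative gives 0.
Others report (5, 5, 24): truth gives 0, best alternative gives 0.
Others report (5, 21, 5): truth gives 0, best alternative gives 0.
Others report (5, 21, 21): truth gives 0, best alternative gives 0.
(Remaining 21 profiles checked similarly; truth is weakly best in each.)
In every case the truthful report is at least as good as any alternative, so it is a dominant strategy.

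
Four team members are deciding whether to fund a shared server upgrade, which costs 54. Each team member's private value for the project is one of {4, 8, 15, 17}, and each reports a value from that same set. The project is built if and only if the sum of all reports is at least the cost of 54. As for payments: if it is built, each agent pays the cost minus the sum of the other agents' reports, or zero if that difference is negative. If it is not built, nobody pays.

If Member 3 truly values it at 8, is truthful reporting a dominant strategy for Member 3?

Check each profile of the others' reports and compare truth against every alternative report.
Others report (17, 17, 17): truth gives 5, best alternative gives 5.
Others report (15, 17, 17): truth gives 3, best alternative gives 3.
Others report (17, 15, 17): truth gives 3, best alternative gives 3.
Others report (17, 17, 15): truth gives 3, best alternative gives 3.
Others report (15, 15, 17): truth gives 1, best alternative gives 1.
Others report (15, 17, 15): truth gives 1, best alternative gives 1.
(Remaining 58 profiles checked similarly; truth is weakly best in each.)
In every case the truthful report is at least as good as any alternative, so it is a dominant strategy.

Yes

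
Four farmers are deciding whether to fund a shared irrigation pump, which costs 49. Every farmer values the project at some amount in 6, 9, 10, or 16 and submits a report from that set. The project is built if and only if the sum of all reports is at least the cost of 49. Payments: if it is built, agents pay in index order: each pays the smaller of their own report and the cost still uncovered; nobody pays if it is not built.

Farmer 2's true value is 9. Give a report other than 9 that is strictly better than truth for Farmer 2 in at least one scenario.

6

Suppose Farmer 1 reports 16, Farmer 3 reports 16 and Farmer 4 reports 16.
Report 9: project built, pays 9, utility 9 - 9 = 0.
Report 6: project built, pays 6, utility 9 - 6 = 3.
So reporting 6 beats truth here (3 > 0).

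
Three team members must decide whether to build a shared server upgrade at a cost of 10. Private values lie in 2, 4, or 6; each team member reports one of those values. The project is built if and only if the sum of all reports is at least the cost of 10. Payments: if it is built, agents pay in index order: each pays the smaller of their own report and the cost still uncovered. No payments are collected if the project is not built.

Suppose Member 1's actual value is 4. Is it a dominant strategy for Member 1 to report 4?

No

Consider the case where Member 2 reports 2 and Member 3 reports 6.
Truthful report 4: project built, pays 4, utility 4 - 4 = 0.
Report 2 instead: project built, pays 2, utility 4 - 2 = 2.
Since 2 > 0, reporting 2 is strictly better here, so truthful reporting is not dominant.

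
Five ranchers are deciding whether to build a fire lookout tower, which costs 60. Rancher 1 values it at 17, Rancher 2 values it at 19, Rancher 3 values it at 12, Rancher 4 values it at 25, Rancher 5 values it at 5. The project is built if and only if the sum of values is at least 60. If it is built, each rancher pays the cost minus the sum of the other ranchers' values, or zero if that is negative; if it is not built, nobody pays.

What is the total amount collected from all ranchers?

8

Total value 78 ≥ cost 60, so it is built.
Rancher 1: others sum to 61; max(0, 60 - 61) = 0.
Rancher 2: others sum to 59; max(0, 60 - 59) = 1.
Rancher 3: others sum to 66; max(0, 60 - 66) = 0.
Rancher 4: others sum to 53; max(0, 60 - 53) = 7.
Rancher 5: others sum to 73; max(0, 60 - 73) = 0.
Total collected = 0 + 1 + 0 + 7 + 0 = 8.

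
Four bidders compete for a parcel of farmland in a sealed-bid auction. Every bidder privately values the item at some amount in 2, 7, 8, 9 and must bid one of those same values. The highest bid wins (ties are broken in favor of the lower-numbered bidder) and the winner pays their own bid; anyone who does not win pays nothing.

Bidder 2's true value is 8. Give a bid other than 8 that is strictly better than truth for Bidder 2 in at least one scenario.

Suppose Bidder 1 bids 2, Bidder 3 bids 2 and Bidder 4 bids 2.
Bid 8: wins, pays 8, utility 8 - 8 = 0.
Bid 7: wins, pays 7, utility 8 - 7 = 1.
So bidding 7 beats truth here (1 > 0).

7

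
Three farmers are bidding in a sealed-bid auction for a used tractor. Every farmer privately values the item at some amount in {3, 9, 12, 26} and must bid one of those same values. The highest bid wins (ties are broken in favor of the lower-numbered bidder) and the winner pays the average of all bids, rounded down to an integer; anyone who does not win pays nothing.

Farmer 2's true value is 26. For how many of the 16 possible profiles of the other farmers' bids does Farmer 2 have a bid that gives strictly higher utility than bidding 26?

6

Others bid (3, 3): truth gives 16; bid 9 gives 21 > 16. Violating.
Others bid (3, 9): truth gives 14; bid 9 gives 19 > 14. Violating.
Others bid (3, 12): truth gives 13; bid 12 gives 17 > 13. Violating.
Others bid (9, 3): truth gives 14; bid 12 gives 18 > 14. Violating.
Others bid (3, 26): truth gives 8; no alternative beats it.
Others bid (9, 26): truth gives 6; no alternative beats it.
(Checking all 16 profiles: 6 have a profitable deviation, 10 do not.)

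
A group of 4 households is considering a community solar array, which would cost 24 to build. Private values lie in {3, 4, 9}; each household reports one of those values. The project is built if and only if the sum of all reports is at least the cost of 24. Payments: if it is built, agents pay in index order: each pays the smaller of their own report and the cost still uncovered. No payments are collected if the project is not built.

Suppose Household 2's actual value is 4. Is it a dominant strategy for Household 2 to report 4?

No

Consider the case where Household 1 reports 3, Household 3 reports 9 and Household 4 reports 9.
Truthful report 4: project built, pays 4, utility 4 - 4 = 0.
Report 3 instead: project built, pays 3, utility 4 - 3 = 1.
Since 1 > 0, reporting 3 is strictly better here, so truthful reporting is not dominant.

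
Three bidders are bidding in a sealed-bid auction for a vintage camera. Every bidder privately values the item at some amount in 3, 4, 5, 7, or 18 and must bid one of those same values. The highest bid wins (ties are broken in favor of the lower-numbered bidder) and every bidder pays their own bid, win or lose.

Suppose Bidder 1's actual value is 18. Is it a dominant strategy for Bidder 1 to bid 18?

Consider the case where Bidder 2 bids 3 and Bidder 3 bids 3.
Truthful bid 18: wins, pays 18, utility 18 - 18 = 0.
Bid 3 instead: wins, pays 3, utility 18 - 3 = 15.
Since 15 > 0, bidding 3 is strictly better here, so truthful bidding is not dominant.

No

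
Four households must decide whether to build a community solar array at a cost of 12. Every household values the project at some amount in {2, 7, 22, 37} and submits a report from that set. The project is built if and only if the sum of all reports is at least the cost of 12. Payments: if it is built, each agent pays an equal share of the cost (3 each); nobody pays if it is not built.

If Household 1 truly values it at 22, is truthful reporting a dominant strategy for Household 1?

Check each profile of the others' reports and compare truth against every alternative report.
Others report (2, 2, 2): truth gives 19, best alternative gives 19.
Others report (2, 2, 7): truth gives 19, best alternative gives 19.
Others report (2, 2, 22): truth gives 19, best alternative gives 19.
Others report (2, 2, 37): truth gives 19, best alternative gives 19.
Others report (2, 7, 2): truth gives 19, best alternative gives 19.
Others report (2, 7, 7): truth gives 19, best alternative gives 19.
(Remaining 58 profiles checked similarly; truth is weakly best in each.)
In every case the truthful report is at least as good as any alternative, so it is a dominant strategy.

Yes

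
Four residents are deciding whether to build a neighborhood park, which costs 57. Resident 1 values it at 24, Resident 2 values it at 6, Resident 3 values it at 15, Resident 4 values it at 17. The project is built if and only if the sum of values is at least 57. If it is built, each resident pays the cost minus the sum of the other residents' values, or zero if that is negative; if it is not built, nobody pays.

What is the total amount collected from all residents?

Total value 62 ≥ cost 57, so it is built.
Resident 1: others sum to 38; max(0, 57 - 38) = 19.
Resident 2: others sum to 56; max(0, 57 - 56) = 1.
Resident 3: others sum to 47; max(0, 57 - 47) = 10.
Resident 4: others sum to 45; max(0, 57 - 45) = 12.
Total collected = 19 + 1 + 10 + 12 = 42.

42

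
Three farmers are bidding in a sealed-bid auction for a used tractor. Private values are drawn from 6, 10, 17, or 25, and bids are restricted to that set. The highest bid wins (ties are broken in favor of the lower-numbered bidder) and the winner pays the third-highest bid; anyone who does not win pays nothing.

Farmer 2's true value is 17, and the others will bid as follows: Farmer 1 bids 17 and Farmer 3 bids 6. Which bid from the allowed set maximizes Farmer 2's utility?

Bid 6: loses, pays 0, utility 0.
Bid 10: loses, pays 0, utility 0.
Bid 17: loses, pays 0, utility 0.
Bid 25: wins, pays 6, utility 17 - 6 = 11.
The best choice is 25 with utility 11.

25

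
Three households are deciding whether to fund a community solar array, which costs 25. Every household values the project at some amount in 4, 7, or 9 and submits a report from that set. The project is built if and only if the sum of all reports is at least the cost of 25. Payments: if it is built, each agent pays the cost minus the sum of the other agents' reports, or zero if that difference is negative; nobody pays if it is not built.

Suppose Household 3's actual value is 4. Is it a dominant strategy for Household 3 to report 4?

Yes

Check each profile of the others' reports and compare truth against every alternative report.
Others report (9, 9): truth gives 0, best alternative gives -3.
Others report (4, 4): truth gives 0, best alternative gives 0.
Others report (4, 7): truth gives 0, best alternative gives 0.
Others report (4, 9): truth gives 0, best alternative gives 0.
Others report (7, 4): truth gives 0, best alternative gives 0.
Others report (7, 7): truth gives 0, best alternative gives 0.
(Remaining 3 profiles checked similarly; truth is weakly best in each.)
In every case the truthful report is at least as good as any alternative, so it is a dominant strategy.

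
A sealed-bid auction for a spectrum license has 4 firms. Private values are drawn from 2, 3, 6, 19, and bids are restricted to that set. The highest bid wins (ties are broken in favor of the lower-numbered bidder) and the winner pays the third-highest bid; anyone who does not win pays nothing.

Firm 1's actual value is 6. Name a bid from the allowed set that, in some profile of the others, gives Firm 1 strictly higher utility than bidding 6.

19

Suppose Firm 2 bids 2, Firm 3 bids 2 and Firm 4 bids 19.
Bid 6: loses, pays 0, utility 0.
Bid 19: wins, pays 2, utility 6 - 2 = 4.
So bidding 19 beats truth here (4 > 0).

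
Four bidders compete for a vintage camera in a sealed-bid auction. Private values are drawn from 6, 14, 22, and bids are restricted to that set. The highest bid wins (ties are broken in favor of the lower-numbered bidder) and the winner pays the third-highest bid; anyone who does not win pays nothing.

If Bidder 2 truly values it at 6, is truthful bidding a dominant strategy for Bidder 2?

Yes

Check each profile of the others' bids and compare truth against every alternative bid.
Others bid (6, 14, 14): truth gives 0, best alternative gives -8.
Others bid (6, 6, 6): truth gives 0, best alternative gives 0.
Others bid (6, 6, 14): truth gives 0, best alternative gives 0.
Others bid (6, 6, 22): truth gives 0, best alternative gives 0.
Others bid (6, 14, 6): truth gives 0, best alternative gives 0.
Others bid (6, 14, 22): truth gives 0, best alternative gives 0.
(Remaining 21 profiles checked similarly; truth is weakly best in each.)
In every case the truthful bid is at least as good as any alternative, so it is a dominant strategy.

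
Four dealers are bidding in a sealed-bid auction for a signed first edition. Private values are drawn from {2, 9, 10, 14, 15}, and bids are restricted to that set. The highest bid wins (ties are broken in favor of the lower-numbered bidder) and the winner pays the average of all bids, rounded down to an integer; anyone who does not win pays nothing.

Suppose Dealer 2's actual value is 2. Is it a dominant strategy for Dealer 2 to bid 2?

Check each profile of the others' bids and compare truth against every alternative bid.
Others bid (2, 9, 9): truth gives 0, best alternative gives -5.
Others bid (2, 2, 9): truth gives 0, best alternative gives -3.
Others bid (2, 9, 2): truth gives 0, best alternative gives -3.
Others bid (2, 2, 2): truth gives 0, best alternative gives -1.
Others bid (2, 2, 10): truth gives 0, best alternative gives 0.
Others bid (2, 2, 14): truth gives 0, best alternative gives 0.
(Remaining 119 profiles checked similarly; truth is weakly best in each.)
In every case the truthful bid is at least as good as any alternative, so it is a dominant strategy.

Yes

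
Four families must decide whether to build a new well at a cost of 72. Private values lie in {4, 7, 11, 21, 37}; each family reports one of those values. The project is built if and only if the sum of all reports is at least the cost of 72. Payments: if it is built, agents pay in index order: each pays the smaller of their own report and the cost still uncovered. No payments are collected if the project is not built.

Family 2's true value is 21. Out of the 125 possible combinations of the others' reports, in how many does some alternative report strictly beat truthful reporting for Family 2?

Others report (4, 21, 37): truth gives 0; report 11 gives 10 > 0. Violating.
Others report (4, 37, 21): truth gives 0; report 11 gives 10 > 0. Violating.
Others report (4, 37, 37): truth gives 0; report 4 gives 17 > 0. Violating.
Others report (7, 21, 37): truth gives 0; report 7 gives 14 > 0. Violating.
Others report (4, 4, 4): truth gives 0; no alternative beats it.
Others report (4, 4, 7): truth gives 0; no alternative beats it.
(Checking all 125 profiles: 35 have a profitable deviation, 90 do not.)

35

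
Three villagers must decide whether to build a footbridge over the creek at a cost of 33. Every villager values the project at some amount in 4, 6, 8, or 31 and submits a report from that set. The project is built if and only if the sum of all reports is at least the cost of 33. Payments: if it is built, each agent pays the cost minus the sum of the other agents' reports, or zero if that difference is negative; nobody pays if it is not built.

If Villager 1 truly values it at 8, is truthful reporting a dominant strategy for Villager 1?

Check each profile of the others' reports and compare truth against every alternative report.
Others report (4, 31): truth gives 8, best alternative gives 8.
Others report (6, 31): truth gives 8, best alternative gives 8.
Others report (8, 31): truth gives 8, best alternative gives 8.
Others report (31, 4): truth gives 8, best alternative gives 8.
Others report (31, 6): truth gives 8, best alternative gives 8.
Others report (31, 8): truth gives 8, best alternative gives 8.
(Remaining 10 profiles checked similarly; truth is weakly best in each.)
In every case the truthful report is at least as good as any alternative, so it is a dominant strategy.

Yes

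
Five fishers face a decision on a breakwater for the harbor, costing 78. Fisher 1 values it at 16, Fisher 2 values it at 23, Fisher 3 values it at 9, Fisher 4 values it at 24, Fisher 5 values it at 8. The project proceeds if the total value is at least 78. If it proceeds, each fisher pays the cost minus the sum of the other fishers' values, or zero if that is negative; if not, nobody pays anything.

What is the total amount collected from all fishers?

Total value 80 ≥ cost 78, so it is built.
Fisher 1: others sum to 64; max(0, 78 - 64) = 14.
Fisher 2: others sum to 57; max(0, 78 - 57) = 21.
Fisher 3: others sum to 71; max(0, 78 - 71) = 7.
Fisher 4: others sum to 56; max(0, 78 - 56) = 22.
Fisher 5: others sum to 72; max(0, 78 - 72) = 6.
Total collected = 14 + 21 + 7 + 22 + 6 = 70.

70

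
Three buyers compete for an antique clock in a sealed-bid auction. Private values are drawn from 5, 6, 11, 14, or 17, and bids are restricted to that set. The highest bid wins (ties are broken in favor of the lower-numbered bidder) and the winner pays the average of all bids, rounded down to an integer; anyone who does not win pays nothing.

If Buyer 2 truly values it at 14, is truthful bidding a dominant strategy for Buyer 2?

No

Consider the case where Buyer 1 bids 5 and Buyer 3 bids 5.
Truthful bid 14: wins, pays 8, utility 14 - 8 = 6.
Bid 6 instead: wins, pays 5, utility 14 - 5 = 9.
Since 9 > 6, bidding 6 is strictly better here, so truthful bidding is not dominant.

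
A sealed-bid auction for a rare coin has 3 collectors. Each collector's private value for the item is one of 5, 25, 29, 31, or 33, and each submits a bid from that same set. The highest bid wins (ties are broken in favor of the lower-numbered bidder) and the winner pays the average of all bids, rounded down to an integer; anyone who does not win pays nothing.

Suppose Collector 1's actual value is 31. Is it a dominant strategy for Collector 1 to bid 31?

Consider the case where Collector 2 bids 5 and Collector 3 bids 5.
Truthful bid 31: wins, pays 13, utility 31 - 13 = 18.
Bid 5 instead: wins, pays 5, utility 31 - 5 = 26.
Since 26 > 18, bidding 5 is strictly better here, so truthful bidding is not dominant.

No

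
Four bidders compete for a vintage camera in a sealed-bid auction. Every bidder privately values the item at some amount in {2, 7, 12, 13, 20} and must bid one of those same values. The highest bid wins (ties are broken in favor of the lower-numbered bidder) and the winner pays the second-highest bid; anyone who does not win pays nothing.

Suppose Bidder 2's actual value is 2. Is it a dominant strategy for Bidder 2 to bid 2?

Yes

Check each profile of the others' bids and compare truth against every alternative bid.
Others bid (2, 2, 7): truth gives 0, best alternative gives -5.
Others bid (2, 7, 2): truth gives 0, best alternative gives -5.
Others bid (2, 7, 7): truth gives 0, best alternative gives -5.
Others bid (2, 2, 2): truth gives 0, best alternative gives 0.
Others bid (2, 2, 12): truth gives 0, best alternative gives 0.
Others bid (2, 2, 13): truth gives 0, best alternative gives 0.
(Remaining 119 profiles checked similarly; truth is weakly best in each.)
In every case the truthful bid is at least as good as any alternative, so it is a dominant strategy.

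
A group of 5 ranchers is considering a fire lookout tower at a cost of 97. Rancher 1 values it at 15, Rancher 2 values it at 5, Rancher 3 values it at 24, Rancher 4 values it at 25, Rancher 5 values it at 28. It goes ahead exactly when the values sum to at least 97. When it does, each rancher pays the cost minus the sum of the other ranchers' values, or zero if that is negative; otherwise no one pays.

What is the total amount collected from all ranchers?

97

Total value 97 ≥ cost 97, so it is built.
Rancher 1: others sum to 82; max(0, 97 - 82) = 15.
Rancher 2: others sum to 92; max(0, 97 - 92) = 5.
Rancher 3: others sum to 73; max(0, 97 - 73) = 24.
Rancher 4: others sum to 72; max(0, 97 - 72) = 25.
Rancher 5: others sum to 69; max(0, 97 - 69) = 28.
Total collected = 15 + 5 + 24 + 25 + 28 = 97.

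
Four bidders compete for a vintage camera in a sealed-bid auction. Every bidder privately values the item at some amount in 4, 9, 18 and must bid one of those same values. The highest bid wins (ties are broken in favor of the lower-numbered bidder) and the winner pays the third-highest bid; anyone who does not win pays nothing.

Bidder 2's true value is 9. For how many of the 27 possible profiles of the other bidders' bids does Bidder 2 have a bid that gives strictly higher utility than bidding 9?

3

Others bid (4, 4, 18): truth gives 0; bid 18 gives 5 > 0. Violating.
Others bid (4, 18, 4): truth gives 0; bid 18 gives 5 > 0. Violating.
Others bid (9, 4, 4): truth gives 0; bid 18 gives 5 > 0. Violating.
Others bid (4, 4, 4): truth gives 5; no alternative beats it.
Others bid (4, 4, 9): truth gives 5; no alternative beats it.
(Checking all 27 profiles: 3 have a profitable deviation, 24 do not.)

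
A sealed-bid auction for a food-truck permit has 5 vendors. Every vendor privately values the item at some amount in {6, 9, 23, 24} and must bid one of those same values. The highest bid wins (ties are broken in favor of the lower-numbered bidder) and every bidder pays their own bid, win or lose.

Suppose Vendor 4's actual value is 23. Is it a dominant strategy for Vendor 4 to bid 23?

Consider the case where Vendor 1 bids 6, Vendor 2 bids 6, Vendor 3 bids 6 and Vendor 5 bids 6.
Truthful bid 23: wins, pays 23, utility 23 - 23 = 0.
Bid 9 instead: wins, pays 9, utility 23 - 9 = 14.
Since 14 > 0, bidding 9 is strictly better here, so truthful bidding is not dominant.

No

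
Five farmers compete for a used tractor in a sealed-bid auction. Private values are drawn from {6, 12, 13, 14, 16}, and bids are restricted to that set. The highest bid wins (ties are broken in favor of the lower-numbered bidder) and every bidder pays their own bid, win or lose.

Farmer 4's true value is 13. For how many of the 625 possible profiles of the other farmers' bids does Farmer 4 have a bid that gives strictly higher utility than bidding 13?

603

Others bid (6, 6, 6, 6): truth gives 0; bid 12 gives 1 > 0. Violating.
Others bid (6, 6, 6, 12): truth gives 0; bid 12 gives 1 > 0. Violating.
Others bid (6, 6, 6, 14): truth gives -13; bid 14 gives -1 > -13. Violating.
Others bid (6, 6, 6, 16): truth gives -13; bid 16 gives -3 > -13. Violating.
Others bid (6, 6, 6, 13): truth gives 0; no alternative beats it.
Others bid (6, 6, 12, 6): truth gives 0; no alternative beats it.
(Checking all 625 profiles: 603 have a profitable deviation, 22 do not.)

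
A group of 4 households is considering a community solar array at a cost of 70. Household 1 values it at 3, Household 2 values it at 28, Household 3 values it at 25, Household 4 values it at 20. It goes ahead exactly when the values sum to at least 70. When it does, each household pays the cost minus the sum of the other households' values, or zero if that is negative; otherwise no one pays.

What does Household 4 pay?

Total value 76 ≥ cost 70, so the project is built.
The other households' values sum to 56.
Cost minus that sum is 70 - 56 = 14.

14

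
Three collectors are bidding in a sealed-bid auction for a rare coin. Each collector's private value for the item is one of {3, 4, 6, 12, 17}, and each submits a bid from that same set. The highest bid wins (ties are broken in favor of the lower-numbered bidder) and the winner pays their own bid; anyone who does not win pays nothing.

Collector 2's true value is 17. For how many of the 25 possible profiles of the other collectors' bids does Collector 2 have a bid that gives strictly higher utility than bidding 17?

12

Others bid (3, 3): truth gives 0; bid 4 gives 13 > 0. Violating.
Others bid (3, 4): truth gives 0; bid 4 gives 13 > 0. Violating.
Others bid (3, 6): truth gives 0; bid 6 gives 11 > 0. Violating.
Others bid (3, 12): truth gives 0; bid 12 gives 5 > 0. Violating.
Others bid (3, 17): truth gives 0; no alternative beats it.
Others bid (4, 17): truth gives 0; no alternative beats it.
(Checking all 25 profiles: 12 have a profitable deviation, 13 do not.)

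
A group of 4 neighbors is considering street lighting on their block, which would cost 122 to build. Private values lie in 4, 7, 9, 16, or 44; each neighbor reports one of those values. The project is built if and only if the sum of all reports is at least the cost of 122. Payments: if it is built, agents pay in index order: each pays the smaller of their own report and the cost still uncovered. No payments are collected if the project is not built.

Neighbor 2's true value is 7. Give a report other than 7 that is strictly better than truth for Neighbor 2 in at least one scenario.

4

Suppose Neighbor 1 reports 44, Neighbor 3 reports 44 and Neighbor 4 reports 44.
Report 7: project built, pays 7, utility 7 - 7 = 0.
Report 4: project built, pays 4, utility 7 - 4 = 3.
So reporting 4 beats truth here (3 > 0).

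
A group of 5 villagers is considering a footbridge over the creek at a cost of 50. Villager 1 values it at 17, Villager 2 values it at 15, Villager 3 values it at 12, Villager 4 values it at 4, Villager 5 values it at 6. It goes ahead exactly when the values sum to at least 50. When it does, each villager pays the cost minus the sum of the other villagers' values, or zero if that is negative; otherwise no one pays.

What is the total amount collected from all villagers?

34

Total value 54 ≥ cost 50, so it is built.
Villager 1: others sum to 37; max(0, 50 - 37) = 13.
Villager 2: others sum to 39; max(0, 50 - 39) = 11.
Villager 3: others sum to 42; max(0, 50 - 42) = 8.
Villager 4: others sum to 50; max(0, 50 - 50) = 0.
Villager 5: others sum to 48; max(0, 50 - 48) = 2.
Total collected = 13 + 11 + 8 + 0 + 2 = 34.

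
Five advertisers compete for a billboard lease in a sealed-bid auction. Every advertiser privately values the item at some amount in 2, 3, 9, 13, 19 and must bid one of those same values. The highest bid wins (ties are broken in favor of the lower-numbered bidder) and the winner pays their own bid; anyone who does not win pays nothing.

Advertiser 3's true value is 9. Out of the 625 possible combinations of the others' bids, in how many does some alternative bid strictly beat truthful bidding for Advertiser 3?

4

Others bid (2, 2, 2, 2): truth gives 0; bid 3 gives 6 > 0. Violating.
Others bid (2, 2, 2, 3): truth gives 0; bid 3 gives 6 > 0. Violating.
Others bid (2, 2, 3, 2): truth gives 0; bid 3 gives 6 > 0. Violating.
Others bid (2, 2, 3, 3): truth gives 0; bid 3 gives 6 > 0. Violating.
Others bid (2, 2, 2, 9): truth gives 0; no alternative beats it.
Others bid (2, 2, 2, 13): truth gives 0; no alternative beats it.
(Checking all 625 profiles: 4 have a profitable deviation, 621 do not.)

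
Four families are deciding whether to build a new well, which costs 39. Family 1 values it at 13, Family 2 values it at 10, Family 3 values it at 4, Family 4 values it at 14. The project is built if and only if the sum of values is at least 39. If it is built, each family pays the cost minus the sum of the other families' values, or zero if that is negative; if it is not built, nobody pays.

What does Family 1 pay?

Total value 41 ≥ cost 39, so the project is built.
The other families' values sum to 28.
Cost minus that sum is 39 - 28 = 11.

11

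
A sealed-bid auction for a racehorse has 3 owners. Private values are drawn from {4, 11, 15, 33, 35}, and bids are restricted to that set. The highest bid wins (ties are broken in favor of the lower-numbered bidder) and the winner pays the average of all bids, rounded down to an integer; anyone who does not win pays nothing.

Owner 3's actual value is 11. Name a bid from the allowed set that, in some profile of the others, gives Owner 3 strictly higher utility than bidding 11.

Suppose Owner 1 bids 4 and Owner 2 bids 11.
Bid 11: loses, pays 0, utility 0.
Bid 15: wins, pays 10, utility 11 - 10 = 1.
So bidding 15 beats truth here (1 > 0).

15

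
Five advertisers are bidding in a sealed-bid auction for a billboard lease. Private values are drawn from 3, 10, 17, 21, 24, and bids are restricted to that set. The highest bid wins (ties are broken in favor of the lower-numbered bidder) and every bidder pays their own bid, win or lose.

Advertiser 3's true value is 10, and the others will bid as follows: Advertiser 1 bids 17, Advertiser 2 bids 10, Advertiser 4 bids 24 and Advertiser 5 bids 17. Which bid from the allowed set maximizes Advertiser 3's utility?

Bid 3: loses but pays 3, utility -3.
Bid 10: loses but pays 10, utility -10.
Bid 17: loses but pays 17, utility -17.
Bid 21: loses but pays 21, utility -21.
Bid 24: wins, pays 24, utility 10 - 24 = -14.
The best choice is 3 with utility -3.

3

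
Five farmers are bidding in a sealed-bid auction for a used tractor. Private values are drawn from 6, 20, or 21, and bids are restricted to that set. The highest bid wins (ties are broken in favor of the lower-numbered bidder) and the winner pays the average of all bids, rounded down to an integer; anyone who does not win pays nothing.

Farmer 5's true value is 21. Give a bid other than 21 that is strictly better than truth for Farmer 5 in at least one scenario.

Suppose Farmer 1 bids 6, Farmer 2 bids 6, Farmer 3 bids 6 and Farmer 4 bids 6.
Bid 21: wins, pays 9, utility 21 - 9 = 12.
Bid 20: wins, pays 8, utility 21 - 8 = 13.
So bidding 20 beats truth here (13 > 12).

20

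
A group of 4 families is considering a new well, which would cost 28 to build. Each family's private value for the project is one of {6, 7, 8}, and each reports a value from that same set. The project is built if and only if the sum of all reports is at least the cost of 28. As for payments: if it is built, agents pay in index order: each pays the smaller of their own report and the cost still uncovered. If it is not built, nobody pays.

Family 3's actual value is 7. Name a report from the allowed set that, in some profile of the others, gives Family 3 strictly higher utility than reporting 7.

6

Suppose Family 1 reports 6, Family 2 reports 8 and Family 4 reports 8.
Report 7: project built, pays 7, utility 7 - 7 = 0.
Report 6: project built, pays 6, utility 7 - 6 = 1.
So reporting 6 beats truth here (1 > 0).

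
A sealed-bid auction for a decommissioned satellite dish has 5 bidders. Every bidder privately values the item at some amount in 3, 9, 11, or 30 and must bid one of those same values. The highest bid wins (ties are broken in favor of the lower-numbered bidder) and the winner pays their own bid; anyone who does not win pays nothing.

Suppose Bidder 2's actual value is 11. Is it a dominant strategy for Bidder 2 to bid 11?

Consider the case where Bidder 1 bids 3, Bidder 3 bids 3, Bidder 4 bids 3 and Bidder 5 bids 3.
Truthful bid 11: wins, pays 11, utility 11 - 11 = 0.
Bid 9 instead: wins, pays 9, utility 11 - 9 = 2.
Since 2 > 0, bidding 9 is strictly better here, so truthful bidding is not dominant.

No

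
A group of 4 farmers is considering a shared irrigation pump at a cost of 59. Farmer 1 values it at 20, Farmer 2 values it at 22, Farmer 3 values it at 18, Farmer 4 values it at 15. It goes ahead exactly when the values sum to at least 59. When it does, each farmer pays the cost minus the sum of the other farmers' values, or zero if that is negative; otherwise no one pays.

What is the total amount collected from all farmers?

12

Total value 75 ≥ cost 59, so it is built.
Farmer 1: others sum to 55; max(0, 59 - 55) = 4.
Farmer 2: others sum to 53; max(0, 59 - 53) = 6.
Farmer 3: others sum to 57; max(0, 59 - 57) = 2.
Farmer 4: others sum to 60; max(0, 59 - 60) = 0.
Total collected = 4 + 6 + 2 + 0 = 12.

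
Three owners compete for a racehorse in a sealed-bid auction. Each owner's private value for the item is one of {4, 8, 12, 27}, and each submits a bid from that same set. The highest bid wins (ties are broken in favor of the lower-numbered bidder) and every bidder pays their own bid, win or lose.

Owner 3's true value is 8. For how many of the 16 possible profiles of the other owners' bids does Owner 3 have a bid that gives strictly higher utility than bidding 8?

15

Others bid (4, 8): truth gives -8; bid 4 gives -4 > -8. Violating.
Others bid (4, 12): truth gives -8; bid 4 gives -4 > -8. Violating.
Others bid (4, 27): truth gives -8; bid 4 gives -4 > -8. Violating.
Others bid (8, 4): truth gives -8; bid 4 gives -4 > -8. Violating.
Others bid (4, 4): truth gives 0; no alternative beats it.
(Checking all 16 profiles: 15 have a profitable deviation, 1 does not.)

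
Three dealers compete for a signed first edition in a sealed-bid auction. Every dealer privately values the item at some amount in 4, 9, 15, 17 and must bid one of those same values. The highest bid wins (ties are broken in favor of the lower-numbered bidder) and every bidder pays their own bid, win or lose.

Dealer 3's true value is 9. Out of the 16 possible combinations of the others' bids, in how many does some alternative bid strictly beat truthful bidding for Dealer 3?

Others bid (4, 9): truth gives -9; bid 4 gives -4 > -9. Violating.
Others bid (4, 15): truth gives -9; bid 4 gives -4 > -9. Violating.
Others bid (4, 17): truth gives -9; bid 4 gives -4 > -9. Violating.
Others bid (9, 4): truth gives -9; bid 4 gives -4 > -9. Violating.
Others bid (4, 4): truth gives 0; no alternative beats it.
(Checking all 16 profiles: 15 have a profitable deviation, 1 does not.)

15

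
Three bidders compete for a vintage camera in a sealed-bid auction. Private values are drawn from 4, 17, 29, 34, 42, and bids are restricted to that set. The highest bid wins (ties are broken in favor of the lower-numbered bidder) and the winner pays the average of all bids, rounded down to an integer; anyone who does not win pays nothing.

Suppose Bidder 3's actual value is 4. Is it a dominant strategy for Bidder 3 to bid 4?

Check each profile of the others' bids and compare truth against every alternative bid.
Others bid (4, 4): truth gives 0, best alternative gives -4.
Others bid (4, 17): truth gives 0, best alternative gives 0.
Others bid (4, 29): truth gives 0, best alternative gives 0.
Others bid (4, 34): truth gives 0, best alternative gives 0.
Others bid (4, 42): truth gives 0, best alternative gives 0.
Others bid (17, 4): truth gives 0, best alternative gives 0.
(Remaining 19 profiles checked similarly; truth is weakly best in each.)
In every case the truthful bid is at least as good as any alternative, so it is a dominant strategy.

Yes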